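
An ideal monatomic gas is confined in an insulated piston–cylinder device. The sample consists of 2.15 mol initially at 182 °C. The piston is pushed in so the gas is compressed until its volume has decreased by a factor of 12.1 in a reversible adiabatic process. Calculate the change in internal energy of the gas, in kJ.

ΔU ≈ 52.1 kJ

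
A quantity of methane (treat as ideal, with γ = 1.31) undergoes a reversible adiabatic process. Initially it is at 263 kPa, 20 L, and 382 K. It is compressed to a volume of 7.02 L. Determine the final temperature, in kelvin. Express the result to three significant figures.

T₂ ≈ 528 K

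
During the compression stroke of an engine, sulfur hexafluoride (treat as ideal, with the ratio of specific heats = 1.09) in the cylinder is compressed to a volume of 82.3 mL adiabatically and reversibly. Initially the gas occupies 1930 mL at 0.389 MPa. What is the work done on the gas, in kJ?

P₂ = P₁(V₁/V₂)^γ = 0.389×(1930/82.3)^(1.09) = 12.12 MPa.
For a reversible adiabat, W_by_gas = (P₁V₁ − P₂V₂)/(γ−1).
W_by = (389000×0.00193 − 1.212×10^7×8.23×10^-5) / (0.09) = -2739 J.
W_on_gas = −W_by = 2739 J.

W ≈ 2.74 kJ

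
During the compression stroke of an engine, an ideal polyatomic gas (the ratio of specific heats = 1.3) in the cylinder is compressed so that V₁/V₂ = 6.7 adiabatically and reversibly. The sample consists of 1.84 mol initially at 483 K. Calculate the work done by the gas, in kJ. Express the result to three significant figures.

Adiabatic: T₁V₁^(γ−1) = T₂V₂^(γ−1) ⇒ T₂ = T₁ (V₁/V₂)^(γ−1).
T₂ = 483 × 6.7^(0.3) = 854.6 K.
Q = 0, so ΔU = W_on_gas = nCᵥΔT with Cᵥ = R/(γ−1) = 27.71 J/(mol·K).
ΔU = 1.84 × 27.71 × (854.6 − 483) = 18950 J.
Work done by the gas = −ΔU = -18950 J.

W ≈ -18.9 kJ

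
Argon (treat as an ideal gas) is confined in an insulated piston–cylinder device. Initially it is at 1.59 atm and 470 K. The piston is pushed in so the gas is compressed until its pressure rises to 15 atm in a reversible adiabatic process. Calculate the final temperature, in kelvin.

Adiabatic: T₂/T₁ = (P₂/P₁)^((γ−1)/γ).
For a monatomic ideal gas γ = 5/3, so (γ−1)/γ = 2/5.
T₂ = 470 × (15/1.59)^(2/5) = 1153 K.

T₂ ≈ 1150 K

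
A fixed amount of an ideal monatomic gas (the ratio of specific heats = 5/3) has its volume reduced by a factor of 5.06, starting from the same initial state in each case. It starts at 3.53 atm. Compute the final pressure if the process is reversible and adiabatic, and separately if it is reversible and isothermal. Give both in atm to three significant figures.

Isothermal: P₂ = P₁(V₁/V₂) = 3.53×5.06 = 17.86 atm.
Adiabatic: P₂ = P₁(V₁/V₂)^γ = 3.53×5.06^(5/3) = 52.65 atm.

adiabatic: 52.6 atm; isothermal: 17.9 atm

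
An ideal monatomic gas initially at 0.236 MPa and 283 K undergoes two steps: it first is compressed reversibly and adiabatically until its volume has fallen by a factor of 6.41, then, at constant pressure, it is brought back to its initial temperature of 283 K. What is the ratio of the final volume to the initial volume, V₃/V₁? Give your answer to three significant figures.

V₃/V₁ ≈ 0.0452

For a monatomic ideal gas γ = 5/3.
Adiabatic step: V₂/V₁ = 0.156; T₂ = T₁·6.41^(2/3) = 976.5 K.
Isobaric step: V₃/V₂ = T₃/T₂ = 283/976.5.
V₃/V₁ = (V₂/V₁)(V₃/V₂) = 0.156 × (283/976.5) = 0.04521.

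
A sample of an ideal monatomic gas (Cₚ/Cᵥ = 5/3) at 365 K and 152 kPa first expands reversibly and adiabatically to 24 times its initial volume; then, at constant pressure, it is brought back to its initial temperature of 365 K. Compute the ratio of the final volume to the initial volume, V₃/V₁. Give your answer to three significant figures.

V₃/V₁ ≈ 200

Adiabatic step: V₂/V₁ = 24; T₂ = T₁·(1/24)^(2/3) = 43.87 K.
Isobaric step: V₃/V₂ = T₃/T₂ = 365/43.87.
V₃/V₁ = (V₂/V₁)(V₃/V₂) = 24 × (365/43.87) = 199.7.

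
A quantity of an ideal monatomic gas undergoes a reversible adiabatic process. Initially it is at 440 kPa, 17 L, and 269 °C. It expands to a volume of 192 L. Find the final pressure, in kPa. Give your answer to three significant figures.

Adiabatic: P₁V₁^γ = P₂V₂^γ ⇒ P₂ = P₁ (V₁/V₂)^γ.
γ = 5/3 for a monatomic ideal gas.
P₂ = 440 × (17/192)^(5/3) = 7.739 kPa.

P₂ ≈ 7.74 kPa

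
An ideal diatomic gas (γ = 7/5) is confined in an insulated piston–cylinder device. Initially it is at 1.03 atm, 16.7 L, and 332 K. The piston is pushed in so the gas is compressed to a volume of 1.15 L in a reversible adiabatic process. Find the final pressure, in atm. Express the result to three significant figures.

Since PV^γ is constant along a reversible adiabat, P₂ = P₁ (V₁/V₂)^γ.
P₂ = 1.03 × (16.7/1.15)^(7/5) = 43.62 atm.

P₂ ≈ 43.6 atm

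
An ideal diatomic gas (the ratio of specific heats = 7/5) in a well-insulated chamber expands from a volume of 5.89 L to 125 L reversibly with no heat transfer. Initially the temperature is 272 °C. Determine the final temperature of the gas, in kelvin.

T₂ ≈ 161 K

For a reversible adiabat TV^(γ−1) is constant, so T₂ = T₁ (V₁/V₂)^(γ−1).
T₁ = 272 °C = 545.1 K.
T₂ = 545.1 × (5.89/125)^(2/5) = 160.6 K.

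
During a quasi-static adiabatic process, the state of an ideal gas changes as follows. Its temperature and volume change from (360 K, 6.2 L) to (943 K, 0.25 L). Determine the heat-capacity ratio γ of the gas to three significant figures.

TV^(γ−1) = const ⇒ γ − 1 = ln(T₂/T₁) / ln(V₁/V₂).
γ = 1 + ln(943/360) / ln(6.2/0.25) = 1.3.

γ ≈ 1.30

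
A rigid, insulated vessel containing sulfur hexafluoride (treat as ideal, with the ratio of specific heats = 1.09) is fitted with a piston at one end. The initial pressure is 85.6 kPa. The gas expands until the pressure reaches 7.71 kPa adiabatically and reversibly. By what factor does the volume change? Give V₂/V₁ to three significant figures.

From PV^γ = const, V₂/V₁ = (P₁/P₂)^(1/γ).
V₂/V₁ = (85.6/7.71)^(0.917) = 9.101.

V₂/V₁ ≈ 9.10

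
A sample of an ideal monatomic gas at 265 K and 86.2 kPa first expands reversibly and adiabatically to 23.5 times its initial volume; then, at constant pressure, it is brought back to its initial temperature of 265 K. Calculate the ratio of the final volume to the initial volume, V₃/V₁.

V₃/V₁ ≈ 193

For a monatomic ideal gas γ = 5/3.
Adiabatic step: V₂/V₁ = 23.5; T₂ = T₁·(1/23.5)^(2/3) = 32.3 K.
Isobaric step: V₃/V₂ = T₃/T₂ = 265/32.3.
V₃/V₁ = (V₂/V₁)(V₃/V₂) = 23.5 × (265/32.3) = 192.8.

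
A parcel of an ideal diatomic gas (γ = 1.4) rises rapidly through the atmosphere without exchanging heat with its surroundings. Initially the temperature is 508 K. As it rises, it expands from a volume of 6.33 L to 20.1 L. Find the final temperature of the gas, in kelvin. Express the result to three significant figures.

T₂ ≈ 320 K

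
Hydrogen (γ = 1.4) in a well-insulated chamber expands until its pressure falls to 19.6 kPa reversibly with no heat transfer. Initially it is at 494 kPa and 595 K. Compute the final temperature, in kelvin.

T₂ ≈ 237 K

Adiabatic: T₂/T₁ = (P₂/P₁)^((γ−1)/γ).
T₂ = 595 × (19.6/494)^(0.286) = 236.6 K.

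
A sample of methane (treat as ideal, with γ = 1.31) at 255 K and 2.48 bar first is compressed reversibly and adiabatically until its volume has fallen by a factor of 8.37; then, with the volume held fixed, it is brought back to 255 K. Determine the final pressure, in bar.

Adiabatic step (PV^γ = const): P₂ = 2.48×8.37^(1.31) = 40.11 bar; T₂ = 255×8.37^(0.31) = 492.7 K.
Isochoric: P₃ = P₂(T₃/T₂) = 40.11 × (255/492.7) = 20.76 bar.

P₃ ≈ 20.8 bar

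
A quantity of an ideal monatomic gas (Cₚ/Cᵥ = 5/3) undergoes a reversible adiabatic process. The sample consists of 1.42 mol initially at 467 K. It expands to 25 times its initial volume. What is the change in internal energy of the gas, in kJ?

ΔU ≈ -7.30 kJ

For a reversible adiabat TV^(γ−1) is constant, so T₂ = T₁ (V₁/V₂)^(γ−1).
T₂ = 467 × (1/25)^(2/3) = 54.62 K.
Q = 0, so ΔU = W_on_gas = nCᵥΔT with Cᵥ = R/(γ−1) = 12.47 J/(mol·K).
ΔU = 1.42 × 12.47 × (54.62 − 467) = -7303 J.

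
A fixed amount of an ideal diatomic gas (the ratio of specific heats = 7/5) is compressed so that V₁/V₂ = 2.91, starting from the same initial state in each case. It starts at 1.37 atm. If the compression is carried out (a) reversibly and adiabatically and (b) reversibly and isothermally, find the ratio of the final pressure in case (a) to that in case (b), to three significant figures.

P_adiabatic / P_isothermal ≈ 1.53

Isothermal: P_b = P₁(V₁/V₂) = 1.37×2.91.
Adiabatic: P_a = P₁(V₁/V₂)^γ = 1.37×2.91^(7/5).
P_a/P_b = (V₁/V₂)^(γ−1) = 2.91^(2/5) = 1.533.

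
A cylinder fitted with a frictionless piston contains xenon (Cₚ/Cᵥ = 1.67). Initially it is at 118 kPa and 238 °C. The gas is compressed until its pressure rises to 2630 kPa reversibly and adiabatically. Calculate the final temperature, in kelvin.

T₂ ≈ 1780 K

Along an adiabat T P^((1−γ)/γ) is constant, so T₂ = T₁ (P₂/P₁)^((γ−1)/γ).
T₁ = 238 °C = 511.1 K.
T₂ = 511.1 × (2630/118)^(0.401) = 1776 K.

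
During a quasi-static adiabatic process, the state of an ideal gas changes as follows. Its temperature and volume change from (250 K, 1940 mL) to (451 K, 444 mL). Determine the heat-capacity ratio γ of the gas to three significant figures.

γ ≈ 1.40

TV^(γ−1) = const ⇒ γ − 1 = ln(T₂/T₁) / ln(V₁/V₂).
γ = 1 + ln(451/250) / ln(1940/444) = 1.4.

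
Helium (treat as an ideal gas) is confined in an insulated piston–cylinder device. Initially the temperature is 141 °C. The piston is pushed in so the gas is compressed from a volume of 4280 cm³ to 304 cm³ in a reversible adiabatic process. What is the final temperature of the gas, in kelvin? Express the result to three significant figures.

T₂ ≈ 2410 K

For a reversible adiabat TV^(γ−1) is constant, so T₂ = T₁ (V₁/V₂)^(γ−1).
For a monatomic ideal gas γ = 5/3, so γ−1 = 2/3.
T₁ = 141 °C = 414.1 K.
T₂ = 414.1 × (4280/304)^(2/3) = 2415 K.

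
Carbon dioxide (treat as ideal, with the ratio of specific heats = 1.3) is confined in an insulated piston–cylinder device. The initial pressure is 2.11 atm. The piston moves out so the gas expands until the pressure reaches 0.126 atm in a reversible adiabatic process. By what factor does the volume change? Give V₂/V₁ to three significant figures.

From PV^γ = const, V₂/V₁ = (P₁/P₂)^(1/γ).
V₂/V₁ = (2.11/0.126)^(0.769) = 8.739.

V₂/V₁ ≈ 8.74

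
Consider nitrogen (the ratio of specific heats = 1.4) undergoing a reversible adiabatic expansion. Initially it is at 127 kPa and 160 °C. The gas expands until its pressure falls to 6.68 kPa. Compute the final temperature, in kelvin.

T₂ ≈ 187 K

Adiabatic: T₂/T₁ = (P₂/P₁)^((γ−1)/γ).
T₁ = 160 °C = 433.1 K.
T₂ = 433.1 × (6.68/127)^(0.286) = 186.7 K.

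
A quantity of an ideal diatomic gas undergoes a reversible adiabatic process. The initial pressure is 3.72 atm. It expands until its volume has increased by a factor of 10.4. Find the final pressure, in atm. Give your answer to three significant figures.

P₂ ≈ 0.140 atm

Since PV^γ is constant along a reversible adiabat, P₂ = P₁ (V₁/V₂)^γ.
For a diatomic ideal gas γ = 7/5.
P₂ = 3.72 × (1/10.4)^(7/5) = 0.1402 atm.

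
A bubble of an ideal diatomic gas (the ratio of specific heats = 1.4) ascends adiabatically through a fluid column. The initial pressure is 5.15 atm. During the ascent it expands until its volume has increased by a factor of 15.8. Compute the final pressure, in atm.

P₂ ≈ 0.108 atm

Adiabatic: P₁V₁^γ = P₂V₂^γ ⇒ P₂ = P₁ (V₁/V₂)^γ.
P₂ = 5.15 × (1/15.8)^(1.4) = 0.1081 atm.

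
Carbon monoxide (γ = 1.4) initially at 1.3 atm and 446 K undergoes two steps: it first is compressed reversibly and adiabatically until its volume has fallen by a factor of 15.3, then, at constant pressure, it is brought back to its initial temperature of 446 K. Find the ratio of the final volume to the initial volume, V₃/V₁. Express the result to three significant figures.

V₃/V₁ ≈ 0.0219

Adiabatic step: V₂/V₁ = 0.06536; T₂ = T₁·15.3^(0.4) = 1328 K.
Isobaric step: V₃/V₂ = T₃/T₂ = 446/1328.
V₃/V₁ = (V₂/V₁)(V₃/V₂) = 0.06536 × (446/1328) = 0.02195.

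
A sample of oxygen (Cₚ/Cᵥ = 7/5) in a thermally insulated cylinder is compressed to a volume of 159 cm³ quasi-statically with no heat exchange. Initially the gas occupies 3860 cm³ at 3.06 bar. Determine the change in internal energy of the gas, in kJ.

P₂ = P₁(V₁/V₂)^γ = 3.06×(3860/159)^(7/5) = 266.1 bar.
For a reversible adiabat, W_by_gas = (P₁V₁ − P₂V₂)/(γ−1).
W_by = (306000×0.00386 − 2.661×10^7×0.000159) / (2/5) = -7623 J.
Q = 0 ⇒ ΔU = −W_by = 7623 J.

ΔU ≈ 7.62 kJ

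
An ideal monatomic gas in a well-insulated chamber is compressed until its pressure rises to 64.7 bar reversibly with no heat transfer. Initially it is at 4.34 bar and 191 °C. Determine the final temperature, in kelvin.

Along an adiabat T P^((1−γ)/γ) is constant, so T₂ = T₁ (P₂/P₁)^((γ−1)/γ).
For a monatomic ideal gas γ = 5/3, so (γ−1)/γ = 2/5.
T₁ = 191 °C = 464.1 K.
T₂ = 464.1 × (64.7/4.34)^(2/5) = 1368 K.

T₂ ≈ 1370 K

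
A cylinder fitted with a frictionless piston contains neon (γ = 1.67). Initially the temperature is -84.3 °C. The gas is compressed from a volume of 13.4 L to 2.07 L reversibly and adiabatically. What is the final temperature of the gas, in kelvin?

T₂ ≈ 660 K

For a reversible adiabat TV^(γ−1) is constant, so T₂ = T₁ (V₁/V₂)^(γ−1).
T₁ = -84.3 °C = 188.8 K.
T₂ = 188.8 × (13.4/2.07)^(0.67) = 660.1 K.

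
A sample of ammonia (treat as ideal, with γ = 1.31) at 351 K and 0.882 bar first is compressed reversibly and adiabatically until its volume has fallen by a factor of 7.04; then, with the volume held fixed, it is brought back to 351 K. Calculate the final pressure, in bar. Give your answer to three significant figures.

P₃ ≈ 6.21 bar

Adiabatic step (PV^γ = const): P₂ = 0.882×7.04^(1.31) = 11.37 bar; T₂ = 351×7.04^(0.31) = 642.8 K.
Isochoric: P₃ = P₂(T₃/T₂) = 11.37 × (351/642.8) = 6.209 bar.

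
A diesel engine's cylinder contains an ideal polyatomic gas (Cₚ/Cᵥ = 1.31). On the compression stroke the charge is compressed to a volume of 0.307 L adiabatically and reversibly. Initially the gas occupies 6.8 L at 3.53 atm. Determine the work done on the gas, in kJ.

W ≈ 12.7 kJ

P₂ = P₁(V₁/V₂)^γ = 3.53×(6.8/0.307)^(1.31) = 204.3 atm.
For a reversible adiabat, W_by_gas = (P₁V₁ − P₂V₂)/(γ−1).
W_by = (357700×0.0068 − 2.07×10^7×0.000307) / (0.31) = -12650 J.
W_on_gas = −W_by = 12650 J.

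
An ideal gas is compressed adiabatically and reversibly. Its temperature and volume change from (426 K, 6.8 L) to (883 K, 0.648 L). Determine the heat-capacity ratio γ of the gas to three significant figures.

TV^(γ−1) = const ⇒ γ − 1 = ln(T₂/T₁) / ln(V₁/V₂).
γ = 1 + ln(883/426) / ln(6.8/0.648) = 1.31.

γ ≈ 1.31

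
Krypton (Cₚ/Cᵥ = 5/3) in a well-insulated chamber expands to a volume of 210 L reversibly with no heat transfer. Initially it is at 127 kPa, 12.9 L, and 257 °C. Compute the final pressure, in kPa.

Since PV^γ is constant along a reversible adiabat, P₂ = P₁ (V₁/V₂)^γ.
P₂ = 127 × (12.9/210)^(5/3) = 1.215 kPa.

P₂ ≈ 1.21 kPa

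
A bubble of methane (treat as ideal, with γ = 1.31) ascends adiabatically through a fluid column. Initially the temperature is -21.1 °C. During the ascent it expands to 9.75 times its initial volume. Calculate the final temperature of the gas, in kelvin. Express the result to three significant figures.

T₂ ≈ 124 K

Adiabatic: T₁V₁^(γ−1) = T₂V₂^(γ−1) ⇒ T₂ = T₁ (V₁/V₂)^(γ−1).
T₁ = -21.1 °C = 252 K.
T₂ = 252 × (1/9.75)^(0.31) = 124.4 K.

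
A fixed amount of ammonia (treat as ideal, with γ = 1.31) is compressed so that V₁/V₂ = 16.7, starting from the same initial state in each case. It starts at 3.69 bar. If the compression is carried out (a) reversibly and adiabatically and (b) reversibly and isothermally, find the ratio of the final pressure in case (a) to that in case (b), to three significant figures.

P_adiabatic / P_isothermal ≈ 2.39

Isothermal: P_b = P₁(V₁/V₂) = 3.69×16.7.
Adiabatic: P_a = P₁(V₁/V₂)^γ = 3.69×16.7^(1.31).
P_a/P_b = (V₁/V₂)^(γ−1) = 16.7^(0.31) = 2.394.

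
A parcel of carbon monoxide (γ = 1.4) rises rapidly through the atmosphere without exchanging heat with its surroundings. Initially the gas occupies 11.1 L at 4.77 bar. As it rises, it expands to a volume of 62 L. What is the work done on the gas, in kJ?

W ≈ -6.58 kJ

P₂ = P₁(V₁/V₂)^γ = 4.77×(11.1/62)^(1.4) = 0.4292 bar.
For a reversible adiabat, W_by_gas = (P₁V₁ − P₂V₂)/(γ−1).
W_by = (477000×0.0111 − 42920×0.062) / (0.4) = 6585 J.
W_on_gas = −W_by = -6585 J.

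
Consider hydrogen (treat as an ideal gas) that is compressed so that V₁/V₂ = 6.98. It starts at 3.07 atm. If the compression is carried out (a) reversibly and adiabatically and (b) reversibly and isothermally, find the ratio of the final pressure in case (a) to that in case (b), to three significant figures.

For a diatomic ideal gas γ = 7/5.
Isothermal: P_b = P₁(V₁/V₂) = 3.07×6.98.
Adiabatic: P_a = P₁(V₁/V₂)^γ = 3.07×6.98^(7/5).
P_a/P_b = (V₁/V₂)^(γ−1) = 6.98^(2/5) = 2.175.

P_adiabatic / P_isothermal ≈ 2.18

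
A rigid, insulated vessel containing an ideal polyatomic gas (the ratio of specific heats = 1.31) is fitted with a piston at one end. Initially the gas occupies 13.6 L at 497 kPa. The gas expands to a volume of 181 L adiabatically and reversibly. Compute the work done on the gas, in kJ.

W ≈ -12.0 kJ

P₂ = P₁(V₁/V₂)^γ = 497×(13.6/181)^(1.31) = 16.74 kPa.
For a reversible adiabat, W_by_gas = (P₁V₁ − P₂V₂)/(γ−1).
W_by = (497000×0.0136 − 16740×0.181) / (0.31) = 12030 J.
W_on_gas = −W_by = -12030 J.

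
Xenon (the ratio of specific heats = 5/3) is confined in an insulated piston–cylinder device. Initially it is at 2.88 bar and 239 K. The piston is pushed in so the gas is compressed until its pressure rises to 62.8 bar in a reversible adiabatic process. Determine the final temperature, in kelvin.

Along an adiabat T P^((1−γ)/γ) is constant, so T₂ = T₁ (P₂/P₁)^((γ−1)/γ).
T₂ = 239 × (62.8/2.88)^(2/5) = 820 K.

T₂ ≈ 820 K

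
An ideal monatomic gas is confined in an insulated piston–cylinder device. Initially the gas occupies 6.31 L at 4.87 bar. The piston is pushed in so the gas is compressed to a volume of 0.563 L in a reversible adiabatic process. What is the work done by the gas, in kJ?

W ≈ -18.5 kJ

γ = 5/3 for a monatomic ideal gas.
P₂ = P₁(V₁/V₂)^γ = 4.87×(6.31/0.563)^(5/3) = 273.4 bar.
For a reversible adiabat, W_by_gas = (P₁V₁ − P₂V₂)/(γ−1).
W_by = (487000×0.00631 − 2.734×10^7×0.000563) / (2/3) = -18480 J.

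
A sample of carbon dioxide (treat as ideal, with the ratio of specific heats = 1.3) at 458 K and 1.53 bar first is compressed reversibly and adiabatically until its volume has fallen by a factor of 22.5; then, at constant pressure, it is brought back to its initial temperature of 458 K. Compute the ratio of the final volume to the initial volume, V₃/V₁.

Adiabatic step: V₂/V₁ = 0.04444; T₂ = T₁·22.5^(0.3) = 1166 K.
Isobaric step: V₃/V₂ = T₃/T₂ = 458/1166.
V₃/V₁ = (V₂/V₁)(V₃/V₂) = 0.04444 × (458/1166) = 0.01746.

V₃/V₁ ≈ 0.0175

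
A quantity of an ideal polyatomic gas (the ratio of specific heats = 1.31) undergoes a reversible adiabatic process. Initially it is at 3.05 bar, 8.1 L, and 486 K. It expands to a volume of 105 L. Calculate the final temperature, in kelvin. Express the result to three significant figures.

Adiabatic: T₁V₁^(γ−1) = T₂V₂^(γ−1) ⇒ T₂ = T₁ (V₁/V₂)^(γ−1).
T₂ = 486 × (8.1/105)^(0.31) = 219.6 K.

T₂ ≈ 220 K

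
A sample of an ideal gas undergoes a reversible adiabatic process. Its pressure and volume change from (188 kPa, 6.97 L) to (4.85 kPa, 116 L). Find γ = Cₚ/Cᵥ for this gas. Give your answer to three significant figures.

γ ≈ 1.30

PV^γ = const ⇒ γ = ln(P₂/P₁) / ln(V₁/V₂).
γ = ln(4.85/188) / ln(6.97/116) = 1.301.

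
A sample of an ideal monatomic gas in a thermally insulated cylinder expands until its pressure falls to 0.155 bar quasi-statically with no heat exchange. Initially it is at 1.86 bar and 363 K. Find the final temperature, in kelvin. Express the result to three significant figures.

T₂ ≈ 134 K

Along an adiabat T P^((1−γ)/γ) is constant, so T₂ = T₁ (P₂/P₁)^((γ−1)/γ).
For a monatomic ideal gas γ = 5/3, so (γ−1)/γ = 2/5.
T₂ = 363 × (0.155/1.86)^(2/5) = 134.3 K.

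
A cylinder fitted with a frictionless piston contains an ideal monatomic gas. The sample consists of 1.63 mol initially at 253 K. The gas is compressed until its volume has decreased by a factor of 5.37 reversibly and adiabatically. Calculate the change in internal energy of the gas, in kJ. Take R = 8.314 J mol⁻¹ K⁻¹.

ΔU ≈ 10.6 kJ

Adiabatic: T₁V₁^(γ−1) = T₂V₂^(γ−1) ⇒ T₂ = T₁ (V₁/V₂)^(γ−1).
γ = 5/3 for a monatomic ideal gas, so γ−1 = 2/3.
T₂ = 253 × 5.37^(2/3) = 775.8 K.
Q = 0, so ΔU = W_on_gas = nCᵥΔT with Cᵥ = R/(γ−1) = 12.47 J/(mol·K).
ΔU = 1.63 × 12.47 × (775.8 − 253) = 10630 J.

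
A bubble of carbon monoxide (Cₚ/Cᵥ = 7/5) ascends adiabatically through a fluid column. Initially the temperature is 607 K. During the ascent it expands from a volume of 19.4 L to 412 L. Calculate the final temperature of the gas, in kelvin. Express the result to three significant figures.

For a reversible adiabat TV^(γ−1) is constant, so T₂ = T₁ (V₁/V₂)^(γ−1).
T₂ = 607 × (19.4/412)^(2/5) = 178.8 K.

T₂ ≈ 179 K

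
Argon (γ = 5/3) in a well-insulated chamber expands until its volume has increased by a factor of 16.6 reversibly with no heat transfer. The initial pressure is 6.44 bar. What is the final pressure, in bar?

P₂ ≈ 0.0596 bar

Adiabatic: P₁V₁^γ = P₂V₂^γ ⇒ P₂ = P₁ (V₁/V₂)^γ.
P₂ = 6.44 × (1/16.6)^(5/3) = 0.05962 bar.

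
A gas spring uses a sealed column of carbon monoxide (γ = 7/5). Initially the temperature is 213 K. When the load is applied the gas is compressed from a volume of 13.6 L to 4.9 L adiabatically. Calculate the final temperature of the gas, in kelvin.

Adiabatic: T₁V₁^(γ−1) = T₂V₂^(γ−1) ⇒ T₂ = T₁ (V₁/V₂)^(γ−1).
T₂ = 213 × (13.6/4.9)^(2/5) = 320.4 K.

T₂ ≈ 320 K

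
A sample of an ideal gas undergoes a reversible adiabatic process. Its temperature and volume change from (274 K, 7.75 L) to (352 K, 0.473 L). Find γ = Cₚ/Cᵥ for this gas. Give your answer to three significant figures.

γ ≈ 1.09

TV^(γ−1) = const ⇒ γ − 1 = ln(T₂/T₁) / ln(V₁/V₂).
γ = 1 + ln(352/274) / ln(7.75/0.473) = 1.09.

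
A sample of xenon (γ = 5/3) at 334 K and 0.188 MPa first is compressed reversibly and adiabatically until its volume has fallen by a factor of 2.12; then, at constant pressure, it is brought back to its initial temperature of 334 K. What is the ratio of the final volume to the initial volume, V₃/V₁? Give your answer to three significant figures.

V₃/V₁ ≈ 0.286

Adiabatic step: V₂/V₁ = 0.4717; T₂ = T₁·2.12^(2/3) = 551.2 K.
Isobaric step: V₃/V₂ = T₃/T₂ = 334/551.2.
V₃/V₁ = (V₂/V₁)(V₃/V₂) = 0.4717 × (334/551.2) = 0.2858.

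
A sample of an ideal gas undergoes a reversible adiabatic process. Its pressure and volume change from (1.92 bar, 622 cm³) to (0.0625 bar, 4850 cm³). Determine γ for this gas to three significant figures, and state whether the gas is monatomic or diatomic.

γ ≈ 1.67; monatomic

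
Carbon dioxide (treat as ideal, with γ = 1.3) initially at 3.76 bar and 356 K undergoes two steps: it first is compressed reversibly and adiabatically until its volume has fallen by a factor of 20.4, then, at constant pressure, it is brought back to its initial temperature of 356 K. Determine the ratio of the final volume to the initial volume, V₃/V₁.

V₃/V₁ ≈ 0.0198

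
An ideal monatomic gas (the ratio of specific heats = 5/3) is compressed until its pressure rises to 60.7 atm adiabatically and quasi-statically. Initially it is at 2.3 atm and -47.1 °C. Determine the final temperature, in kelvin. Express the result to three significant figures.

T₂ ≈ 837 K

Adiabatic: T₂/T₁ = (P₂/P₁)^((γ−1)/γ).
T₁ = -47.1 °C = 226 K.
T₂ = 226 × (60.7/2.3)^(2/5) = 837.1 K.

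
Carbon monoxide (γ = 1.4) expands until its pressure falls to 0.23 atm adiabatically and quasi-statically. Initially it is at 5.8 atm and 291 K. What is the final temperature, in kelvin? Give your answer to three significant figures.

T₂ ≈ 116 K

Adiabatic: T₂/T₁ = (P₂/P₁)^((γ−1)/γ).
T₂ = 291 × (0.23/5.8)^(0.286) = 115.7 K.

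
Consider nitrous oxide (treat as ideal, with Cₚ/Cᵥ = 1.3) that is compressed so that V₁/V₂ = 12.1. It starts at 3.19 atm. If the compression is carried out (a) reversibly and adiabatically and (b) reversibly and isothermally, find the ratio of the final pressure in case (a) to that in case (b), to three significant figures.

Isothermal: P_b = P₁(V₁/V₂) = 3.19×12.1.
Adiabatic: P_a = P₁(V₁/V₂)^γ = 3.19×12.1^(1.3).
P_a/P_b = (V₁/V₂)^(γ−1) = 12.1^(0.3) = 2.113.

P_adiabatic / P_isothermal ≈ 2.11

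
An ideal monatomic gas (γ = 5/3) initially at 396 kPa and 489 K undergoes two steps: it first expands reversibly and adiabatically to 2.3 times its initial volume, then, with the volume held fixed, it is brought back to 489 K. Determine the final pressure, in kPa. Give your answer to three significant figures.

P₃ ≈ 172 kPa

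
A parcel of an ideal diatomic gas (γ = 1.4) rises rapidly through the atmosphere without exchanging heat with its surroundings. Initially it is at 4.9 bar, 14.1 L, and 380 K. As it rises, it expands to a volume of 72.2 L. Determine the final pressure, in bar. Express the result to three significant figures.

P₂ ≈ 0.498 bar

Adiabatic: P₁V₁^γ = P₂V₂^γ ⇒ P₂ = P₁ (V₁/V₂)^γ.
P₂ = 4.9 × (14.1/72.2)^(1.4) = 0.4979 bar.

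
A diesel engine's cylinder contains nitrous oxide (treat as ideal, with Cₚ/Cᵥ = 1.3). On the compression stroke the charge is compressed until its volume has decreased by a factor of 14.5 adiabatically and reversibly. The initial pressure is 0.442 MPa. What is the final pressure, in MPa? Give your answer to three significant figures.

P₂ ≈ 14.3 MPa

Since PV^γ is constant along a reversible adiabat, P₂ = P₁ (V₁/V₂)^γ.
P₂ = 0.442 × 14.5^(1.3) = 14.3 MPa.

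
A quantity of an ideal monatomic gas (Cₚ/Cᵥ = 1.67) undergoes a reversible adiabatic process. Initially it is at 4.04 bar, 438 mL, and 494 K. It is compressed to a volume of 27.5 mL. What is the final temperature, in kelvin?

T₂ ≈ 3160 K

For a reversible adiabat TV^(γ−1) is constant, so T₂ = T₁ (V₁/V₂)^(γ−1).
T₂ = 494 × (438/27.5)^(0.67) = 3156 K.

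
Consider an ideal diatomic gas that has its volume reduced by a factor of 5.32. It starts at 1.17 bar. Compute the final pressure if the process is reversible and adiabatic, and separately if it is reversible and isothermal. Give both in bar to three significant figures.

For a diatomic ideal gas γ = 7/5.
Isothermal: P₂ = P₁(V₁/V₂) = 1.17×5.32 = 6.224 bar.
Adiabatic: P₂ = P₁(V₁/V₂)^γ = 1.17×5.32^(7/5) = 12.15 bar.

adiabatic: 12.1 bar; isothermal: 6.22 bar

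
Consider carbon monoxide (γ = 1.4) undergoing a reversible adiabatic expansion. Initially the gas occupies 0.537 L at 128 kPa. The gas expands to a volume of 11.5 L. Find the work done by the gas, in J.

P₂ = P₁(V₁/V₂)^γ = 128×(0.537/11.5)^(1.4) = 1.755 kPa.
For a reversible adiabat, W_by_gas = (P₁V₁ − P₂V₂)/(γ−1).
W_by = (128000×0.000537 − 1755×0.0115) / (0.4) = 121.4 J.

W ≈ 121 J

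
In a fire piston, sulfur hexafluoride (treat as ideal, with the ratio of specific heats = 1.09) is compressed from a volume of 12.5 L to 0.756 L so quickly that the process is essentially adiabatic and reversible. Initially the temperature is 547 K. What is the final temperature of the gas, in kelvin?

For a reversible adiabat TV^(γ−1) is constant, so T₂ = T₁ (V₁/V₂)^(γ−1).
T₂ = 547 × (12.5/0.756)^(0.09) = 704.1 K.

T₂ ≈ 704 K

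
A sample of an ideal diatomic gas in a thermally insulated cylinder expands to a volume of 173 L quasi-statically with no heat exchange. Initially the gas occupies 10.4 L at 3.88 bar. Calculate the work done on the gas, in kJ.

γ = 7/5 for a diatomic ideal gas.
P₂ = P₁(V₁/V₂)^γ = 3.88×(10.4/173)^(7/5) = 0.07576 bar.
For a reversible adiabat, W_by_gas = (P₁V₁ − P₂V₂)/(γ−1).
W_by = (388000×0.0104 − 7576×0.173) / (2/5) = 6812 J.
W_on_gas = −W_by = -6812 J.

W ≈ -6.81 kJ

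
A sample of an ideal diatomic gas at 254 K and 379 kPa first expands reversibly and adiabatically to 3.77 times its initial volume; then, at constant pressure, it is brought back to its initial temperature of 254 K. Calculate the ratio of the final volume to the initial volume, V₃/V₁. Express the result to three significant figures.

V₃/V₁ ≈ 6.41

For a diatomic ideal gas γ = 7/5.
Adiabatic step: V₂/V₁ = 3.77; T₂ = T₁·(1/3.77)^(2/5) = 149.4 K.
Isobaric step: V₃/V₂ = T₃/T₂ = 254/149.4.
V₃/V₁ = (V₂/V₁)(V₃/V₂) = 3.77 × (254/149.4) = 6.41.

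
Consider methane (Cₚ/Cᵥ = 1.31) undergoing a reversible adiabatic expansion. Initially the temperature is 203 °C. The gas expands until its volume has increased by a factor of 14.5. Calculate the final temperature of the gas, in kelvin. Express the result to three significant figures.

T₂ ≈ 208 K

Adiabatic: T₁V₁^(γ−1) = T₂V₂^(γ−1) ⇒ T₂ = T₁ (V₁/V₂)^(γ−1).
T₁ = 203 °C = 476.1 K.
T₂ = 476.1 × (1/14.5)^(0.31) = 207.8 K.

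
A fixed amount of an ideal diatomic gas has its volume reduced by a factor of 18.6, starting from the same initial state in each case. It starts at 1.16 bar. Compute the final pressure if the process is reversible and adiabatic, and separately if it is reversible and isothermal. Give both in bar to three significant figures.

adiabatic: 69.5 bar; isothermal: 21.6 bar

For a diatomic ideal gas γ = 7/5.
Isothermal: P₂ = P₁(V₁/V₂) = 1.16×18.6 = 21.58 bar.
Adiabatic: P₂ = P₁(V₁/V₂)^γ = 1.16×18.6^(7/5) = 69.47 bar.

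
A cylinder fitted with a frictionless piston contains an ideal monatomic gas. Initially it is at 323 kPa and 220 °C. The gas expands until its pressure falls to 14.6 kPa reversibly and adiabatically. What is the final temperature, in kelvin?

T₂ ≈ 143 K

Adiabatic: T₂/T₁ = (P₂/P₁)^((γ−1)/γ).
For a monatomic ideal gas γ = 5/3, so (γ−1)/γ = 2/5.
T₁ = 220 °C = 493.1 K.
T₂ = 493.1 × (14.6/323)^(2/5) = 142.9 K.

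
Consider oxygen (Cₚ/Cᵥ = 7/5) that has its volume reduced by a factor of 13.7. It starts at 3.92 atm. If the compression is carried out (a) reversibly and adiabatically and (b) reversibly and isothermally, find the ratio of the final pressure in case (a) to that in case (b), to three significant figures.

Isothermal: P_b = P₁(V₁/V₂) = 3.92×13.7.
Adiabatic: P_a = P₁(V₁/V₂)^γ = 3.92×13.7^(7/5).
P_a/P_b = (V₁/V₂)^(γ−1) = 13.7^(2/5) = 2.849.

P_adiabatic / P_isothermal ≈ 2.85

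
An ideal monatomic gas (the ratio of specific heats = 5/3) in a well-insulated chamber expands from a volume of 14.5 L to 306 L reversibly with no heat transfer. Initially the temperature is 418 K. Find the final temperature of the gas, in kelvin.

For a reversible adiabat TV^(γ−1) is constant, so T₂ = T₁ (V₁/V₂)^(γ−1).
T₂ = 418 × (14.5/306)^(2/3) = 54.74 K.

T₂ ≈ 54.7 K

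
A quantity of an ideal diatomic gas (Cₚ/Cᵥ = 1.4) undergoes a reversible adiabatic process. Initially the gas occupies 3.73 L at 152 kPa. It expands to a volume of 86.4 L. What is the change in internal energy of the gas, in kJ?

ΔU ≈ -1.01 kJ

P₂ = P₁(V₁/V₂)^γ = 152×(3.73/86.4)^(1.4) = 1.867 kPa.
For a reversible adiabat, W_by_gas = (P₁V₁ − P₂V₂)/(γ−1).
W_by = (152000×0.00373 − 1867×0.0864) / (0.4) = 1014 J.
Q = 0 ⇒ ΔU = −W_by = -1014 J.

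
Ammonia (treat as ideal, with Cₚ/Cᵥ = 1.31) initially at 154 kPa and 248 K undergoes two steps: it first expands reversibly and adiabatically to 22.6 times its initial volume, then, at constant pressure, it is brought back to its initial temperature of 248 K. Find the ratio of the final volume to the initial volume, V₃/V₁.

V₃/V₁ ≈ 59.4

Adiabatic step: V₂/V₁ = 22.6; T₂ = T₁·(1/22.6)^(0.31) = 94.34 K.
Isobaric step: V₃/V₂ = T₃/T₂ = 248/94.34.
V₃/V₁ = (V₂/V₁)(V₃/V₂) = 22.6 × (248/94.34) = 59.41.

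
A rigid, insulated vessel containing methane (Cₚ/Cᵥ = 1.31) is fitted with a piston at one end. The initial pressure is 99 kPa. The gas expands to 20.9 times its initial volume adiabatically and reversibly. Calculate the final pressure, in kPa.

P₂ ≈ 1.85 kPa

Since PV^γ is constant along a reversible adiabat, P₂ = P₁ (V₁/V₂)^γ.
P₂ = 99 × (1/20.9)^(1.31) = 1.846 kPa.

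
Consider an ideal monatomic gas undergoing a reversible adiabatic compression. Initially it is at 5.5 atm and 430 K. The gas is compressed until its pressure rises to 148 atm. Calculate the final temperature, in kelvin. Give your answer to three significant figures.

T₂ ≈ 1600 K

Adiabatic: T₂/T₁ = (P₂/P₁)^((γ−1)/γ).
For a monatomic ideal gas γ = 5/3, so (γ−1)/γ = 2/5.
T₂ = 430 × (148/5.5)^(2/5) = 1605 K.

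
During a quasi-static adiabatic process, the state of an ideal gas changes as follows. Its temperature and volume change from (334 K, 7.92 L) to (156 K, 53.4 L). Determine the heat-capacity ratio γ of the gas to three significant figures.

γ ≈ 1.40

TV^(γ−1) = const ⇒ γ − 1 = ln(T₂/T₁) / ln(V₁/V₂).
γ = 1 + ln(156/334) / ln(7.92/53.4) = 1.399.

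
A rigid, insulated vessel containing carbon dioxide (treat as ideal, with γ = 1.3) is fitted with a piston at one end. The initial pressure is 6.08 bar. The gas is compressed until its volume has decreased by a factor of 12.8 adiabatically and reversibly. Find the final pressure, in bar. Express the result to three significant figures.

Since PV^γ is constant along a reversible adiabat, P₂ = P₁ (V₁/V₂)^γ.
P₂ = 6.08 × 12.8^(1.3) = 167.2 bar.

P₂ ≈ 167 bar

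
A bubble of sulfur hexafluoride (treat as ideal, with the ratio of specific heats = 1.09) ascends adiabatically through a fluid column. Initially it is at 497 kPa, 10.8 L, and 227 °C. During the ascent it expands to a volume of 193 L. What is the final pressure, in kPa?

P₂ ≈ 21.5 kPa

Since PV^γ is constant along a reversible adiabat, P₂ = P₁ (V₁/V₂)^γ.
P₂ = 497 × (10.8/193)^(1.09) = 21.46 kPa.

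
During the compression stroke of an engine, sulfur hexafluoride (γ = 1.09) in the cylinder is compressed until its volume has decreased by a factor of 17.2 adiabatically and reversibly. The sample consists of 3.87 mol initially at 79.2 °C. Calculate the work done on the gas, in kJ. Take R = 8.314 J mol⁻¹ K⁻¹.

W ≈ 36.8 kJ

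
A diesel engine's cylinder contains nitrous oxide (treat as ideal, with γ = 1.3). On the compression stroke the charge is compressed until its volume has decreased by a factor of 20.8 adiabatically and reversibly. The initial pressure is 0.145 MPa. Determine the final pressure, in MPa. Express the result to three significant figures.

P₂ ≈ 7.50 MPa

Since PV^γ is constant along a reversible adiabat, P₂ = P₁ (V₁/V₂)^γ.
P₂ = 0.145 × 20.8^(1.3) = 7.496 MPa.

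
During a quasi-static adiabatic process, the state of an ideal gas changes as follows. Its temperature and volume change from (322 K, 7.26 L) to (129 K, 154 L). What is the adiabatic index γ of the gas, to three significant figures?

γ ≈ 1.30

TV^(γ−1) = const ⇒ γ − 1 = ln(T₂/T₁) / ln(V₁/V₂).
γ = 1 + ln(129/322) / ln(7.26/154) = 1.299.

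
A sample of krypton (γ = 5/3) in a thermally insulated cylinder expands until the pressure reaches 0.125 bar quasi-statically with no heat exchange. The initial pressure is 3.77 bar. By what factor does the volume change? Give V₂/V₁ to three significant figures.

From PV^γ = const, V₂/V₁ = (P₁/P₂)^(1/γ).
V₂/V₁ = (3.77/0.125)^(3/5) = 7.721.

V₂/V₁ ≈ 7.72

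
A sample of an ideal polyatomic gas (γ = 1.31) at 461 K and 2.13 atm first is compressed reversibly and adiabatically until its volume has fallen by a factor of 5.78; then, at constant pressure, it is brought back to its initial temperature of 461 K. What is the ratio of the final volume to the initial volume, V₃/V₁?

V₃/V₁ ≈ 0.100

Adiabatic step: V₂/V₁ = 0.173; T₂ = T₁·5.78^(0.31) = 794.1 K.
Isobaric step: V₃/V₂ = T₃/T₂ = 461/794.1.
V₃/V₁ = (V₂/V₁)(V₃/V₂) = 0.173 × (461/794.1) = 0.1004.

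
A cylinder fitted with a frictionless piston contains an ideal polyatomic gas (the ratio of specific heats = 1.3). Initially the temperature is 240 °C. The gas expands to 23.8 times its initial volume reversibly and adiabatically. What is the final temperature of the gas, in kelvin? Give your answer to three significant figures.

For a reversible adiabat TV^(γ−1) is constant, so T₂ = T₁ (V₁/V₂)^(γ−1).
T₁ = 240 °C = 513.1 K.
T₂ = 513.1 × (1/23.8)^(0.3) = 198.3 K.

T₂ ≈ 198 K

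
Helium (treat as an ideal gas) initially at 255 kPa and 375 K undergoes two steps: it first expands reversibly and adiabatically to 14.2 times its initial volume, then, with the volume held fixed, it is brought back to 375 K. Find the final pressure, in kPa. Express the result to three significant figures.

P₃ ≈ 18.0 kPa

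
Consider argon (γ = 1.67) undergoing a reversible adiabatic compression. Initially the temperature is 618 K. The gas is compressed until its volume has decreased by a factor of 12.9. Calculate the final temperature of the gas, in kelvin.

T₂ ≈ 3430 K

Adiabatic: T₁V₁^(γ−1) = T₂V₂^(γ−1) ⇒ T₂ = T₁ (V₁/V₂)^(γ−1).
T₂ = 618 × 12.9^(0.67) = 3428 K.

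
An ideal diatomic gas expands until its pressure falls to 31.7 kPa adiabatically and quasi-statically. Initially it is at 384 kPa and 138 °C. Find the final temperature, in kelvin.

Adiabatic: T₂/T₁ = (P₂/P₁)^((γ−1)/γ).
For a diatomic ideal gas γ = 7/5, so (γ−1)/γ = 2/7.
T₁ = 138 °C = 411.1 K.
T₂ = 411.1 × (31.7/384)^(2/7) = 201.6 K.

T₂ ≈ 202 K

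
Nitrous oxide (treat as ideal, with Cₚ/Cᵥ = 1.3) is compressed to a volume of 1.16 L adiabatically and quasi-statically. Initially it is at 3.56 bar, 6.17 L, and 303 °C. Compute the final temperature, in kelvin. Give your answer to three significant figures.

T₂ ≈ 951 K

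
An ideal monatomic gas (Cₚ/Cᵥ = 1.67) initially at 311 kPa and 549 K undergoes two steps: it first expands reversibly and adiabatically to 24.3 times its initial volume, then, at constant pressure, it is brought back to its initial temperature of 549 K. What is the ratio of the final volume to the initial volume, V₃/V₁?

Adiabatic step: V₂/V₁ = 24.3; T₂ = T₁·(1/24.3)^(0.67) = 64.75 K.
Isobaric step: V₃/V₂ = T₃/T₂ = 549/64.75.
V₃/V₁ = (V₂/V₁)(V₃/V₂) = 24.3 × (549/64.75) = 206.

V₃/V₁ ≈ 206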